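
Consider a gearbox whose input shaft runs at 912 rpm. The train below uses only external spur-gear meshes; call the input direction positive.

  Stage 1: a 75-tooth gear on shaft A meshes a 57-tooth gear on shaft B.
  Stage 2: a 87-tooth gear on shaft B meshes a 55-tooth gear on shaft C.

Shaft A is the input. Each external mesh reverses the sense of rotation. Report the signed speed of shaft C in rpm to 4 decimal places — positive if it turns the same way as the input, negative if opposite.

+1898.1818 rpm (same as input, |ω| = 1898.1818 rpm)

Stage 1 [75T→57T]: ω = 912.0000×75/57 = 1200.0000 rpm, dir flips to −; running = −1200.0000
Stage 2 [87T→55T]: ω = 1200.0000×87/55 = 1898.1818 rpm, dir flips to +; running = +1898.1818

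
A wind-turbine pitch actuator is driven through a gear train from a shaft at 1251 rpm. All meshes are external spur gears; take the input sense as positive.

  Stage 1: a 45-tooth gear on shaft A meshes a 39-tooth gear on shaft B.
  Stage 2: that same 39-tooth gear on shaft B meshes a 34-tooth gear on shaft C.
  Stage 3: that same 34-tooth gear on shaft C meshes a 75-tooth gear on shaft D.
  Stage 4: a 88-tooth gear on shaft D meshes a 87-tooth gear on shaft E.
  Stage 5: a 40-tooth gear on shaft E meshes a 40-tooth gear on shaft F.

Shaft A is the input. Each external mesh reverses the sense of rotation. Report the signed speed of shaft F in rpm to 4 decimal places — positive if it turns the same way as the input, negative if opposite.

-759.2276 rpm (opposite to input, |ω| = 759.2276 rpm)

Stage 1 [45T→39T]: ω = 1251.0000×45/39 = 1443.4615 rpm, dir flips to −; running = −1443.4615
Stage 2 [39T→34T]: ω = 1443.4615×39/34 = 1655.7353 rpm, dir flips to +; running = +1655.7353
Stage 3 [34T→75T]: ω = 1655.7353×34/75 = 750.6000 rpm, dir flips to −; running = −750.6000
Stage 4 [88T→87T]: ω = 750.6000×88/87 = 759.2276 rpm, dir flips to +; running = +759.2276
Stage 5 [40T→40T]: ω = 759.2276×40/40 = 759.2276 rpm, dir flips to −; running = −759.2276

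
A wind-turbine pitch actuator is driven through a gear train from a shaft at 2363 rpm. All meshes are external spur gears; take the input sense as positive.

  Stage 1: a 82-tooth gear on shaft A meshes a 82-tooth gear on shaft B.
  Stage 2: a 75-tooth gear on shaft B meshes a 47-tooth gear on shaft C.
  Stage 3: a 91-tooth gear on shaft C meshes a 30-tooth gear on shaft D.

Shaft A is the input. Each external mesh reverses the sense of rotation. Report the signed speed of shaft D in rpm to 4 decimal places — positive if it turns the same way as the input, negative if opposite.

Stage 1 [82T→82T]: ω = 2363.0000×82/82 = 2363.0000 rpm, dir flips to −; running = −2363.0000
Stage 2 [75T→47T]: ω = 2363.0000×75/47 = 3770.7447 rpm, dir flips to +; running = +3770.7447
Stage 3 [91T→30T]: ω = 3770.7447×91/30 = 11437.9255 rpm, dir flips to −; running = −11437.9255

-11437.9255 rpm (opposite to input, |ω| = 11437.9255 rpm)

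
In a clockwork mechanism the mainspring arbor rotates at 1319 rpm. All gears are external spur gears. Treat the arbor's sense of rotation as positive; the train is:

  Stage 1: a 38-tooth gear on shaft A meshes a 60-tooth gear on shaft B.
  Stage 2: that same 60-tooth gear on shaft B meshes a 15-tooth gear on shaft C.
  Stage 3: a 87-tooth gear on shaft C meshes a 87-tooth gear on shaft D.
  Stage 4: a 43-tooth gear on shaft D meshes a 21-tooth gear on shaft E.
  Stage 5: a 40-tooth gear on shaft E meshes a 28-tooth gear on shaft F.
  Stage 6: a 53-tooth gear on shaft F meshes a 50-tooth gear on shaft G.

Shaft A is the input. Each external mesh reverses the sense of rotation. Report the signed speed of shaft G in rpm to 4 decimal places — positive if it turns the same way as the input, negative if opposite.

Stage 1 [38T→60T]: ω = 1319.0000×38/60 = 835.3667 rpm, dir flips to −; running = −835.3667
Stage 2 [60T→15T]: ω = 835.3667×60/15 = 3341.4667 rpm, dir flips to +; running = +3341.4667
Stage 3 [87T→87T]: ω = 3341.4667×87/87 = 3341.4667 rpm, dir flips to −; running = −3341.4667
Stage 4 [43T→21T]: ω = 3341.4667×43/21 = 6842.0508 rpm, dir flips to +; running = +6842.0508
Stage 5 [40T→28T]: ω = 6842.0508×40/28 = 9774.3583 rpm, dir flips to −; running = −9774.3583
Stage 6 [53T→50T]: ω = 9774.3583×53/50 = 10360.8198 rpm, dir flips to +; running = +10360.8198

+10360.8198 rpm (same as input, |ω| = 10360.8198 rpm)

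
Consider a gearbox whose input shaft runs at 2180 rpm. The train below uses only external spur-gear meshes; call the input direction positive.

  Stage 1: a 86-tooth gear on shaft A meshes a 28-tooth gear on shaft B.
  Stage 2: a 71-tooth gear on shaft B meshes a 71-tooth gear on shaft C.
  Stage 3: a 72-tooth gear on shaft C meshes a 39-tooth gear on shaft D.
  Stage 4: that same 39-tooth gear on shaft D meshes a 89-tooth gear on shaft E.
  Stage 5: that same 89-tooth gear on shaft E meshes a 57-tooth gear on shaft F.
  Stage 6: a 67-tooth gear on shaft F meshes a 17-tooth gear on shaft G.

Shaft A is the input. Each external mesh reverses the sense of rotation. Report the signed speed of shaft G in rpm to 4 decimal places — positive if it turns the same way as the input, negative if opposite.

+33333.4631 rpm (same as input, |ω| = 33333.4631 rpm)

Stage 1 [86T→28T]: ω = 2180.0000×86/28 = 6695.7143 rpm, dir flips to −; running = −6695.7143
Stage 2 [71T→71T]: ω = 6695.7143×71/71 = 6695.7143 rpm, dir flips to +; running = +6695.7143
Stage 3 [72T→39T]: ω = 6695.7143×72/39 = 12361.3187 rpm, dir flips to −; running = −12361.3187
Stage 4 [39T→89T]: ω = 12361.3187×39/89 = 5416.7576 rpm, dir flips to +; running = +5416.7576
Stage 5 [89T→57T]: ω = 5416.7576×89/57 = 8457.7444 rpm, dir flips to −; running = −8457.7444
Stage 6 [67T→17T]: ω = 8457.7444×67/17 = 33333.4631 rpm, dir flips to +; running = +33333.4631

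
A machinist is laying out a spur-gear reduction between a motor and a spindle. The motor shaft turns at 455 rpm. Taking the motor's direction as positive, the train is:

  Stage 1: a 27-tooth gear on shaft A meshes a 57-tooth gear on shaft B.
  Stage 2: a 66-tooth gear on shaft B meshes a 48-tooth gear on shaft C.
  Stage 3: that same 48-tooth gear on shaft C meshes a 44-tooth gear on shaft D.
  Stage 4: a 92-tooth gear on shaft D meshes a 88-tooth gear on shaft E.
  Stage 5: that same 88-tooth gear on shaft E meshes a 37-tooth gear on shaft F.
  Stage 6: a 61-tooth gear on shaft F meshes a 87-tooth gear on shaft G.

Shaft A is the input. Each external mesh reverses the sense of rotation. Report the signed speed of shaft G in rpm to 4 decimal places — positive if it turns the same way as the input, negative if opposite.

+563.6224 rpm (same as input, |ω| = 563.6224 rpm)

Stage 1 [27T→57T]: ω = 455.0000×27/57 = 215.5263 rpm, dir flips to −; running = −215.5263
Stage 2 [66T→48T]: ω = 215.5263×66/48 = 296.3487 rpm, dir flips to +; running = +296.3487
Stage 3 [48T→44T]: ω = 296.3487×48/44 = 323.2895 rpm, dir flips to −; running = −323.2895
Stage 4 [92T→88T]: ω = 323.2895×92/88 = 337.9844 rpm, dir flips to +; running = +337.9844
Stage 5 [88T→37T]: ω = 337.9844×88/37 = 803.8549 rpm, dir flips to −; running = −803.8549
Stage 6 [61T→87T]: ω = 803.8549×61/87 = 563.6224 rpm, dir flips to +; running = +563.6224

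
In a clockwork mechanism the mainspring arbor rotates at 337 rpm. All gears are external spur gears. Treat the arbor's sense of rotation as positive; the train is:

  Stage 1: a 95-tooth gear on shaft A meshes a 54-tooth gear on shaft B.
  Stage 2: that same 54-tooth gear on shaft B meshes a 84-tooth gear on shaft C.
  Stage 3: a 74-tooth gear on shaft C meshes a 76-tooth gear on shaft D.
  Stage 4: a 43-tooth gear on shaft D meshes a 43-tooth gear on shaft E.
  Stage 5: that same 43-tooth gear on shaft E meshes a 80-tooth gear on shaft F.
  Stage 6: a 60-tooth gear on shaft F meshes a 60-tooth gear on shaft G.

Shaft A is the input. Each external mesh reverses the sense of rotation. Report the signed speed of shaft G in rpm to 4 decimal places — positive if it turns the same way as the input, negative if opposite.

+199.4669 rpm (same as input, |ω| = 199.4669 rpm)

Stage 1 [95T→54T]: ω = 337.0000×95/54 = 592.8704 rpm, dir flips to −; running = −592.8704
Stage 2 [54T→84T]: ω = 592.8704×54/84 = 381.1310 rpm, dir flips to +; running = +381.1310
Stage 3 [74T→76T]: ω = 381.1310×74/76 = 371.1012 rpm, dir flips to −; running = −371.1012
Stage 4 [43T→43T]: ω = 371.1012×43/43 = 371.1012 rpm, dir flips to +; running = +371.1012
Stage 5 [43T→80T]: ω = 371.1012×43/80 = 199.4669 rpm, dir flips to −; running = −199.4669
Stage 6 [60T→60T]: ω = 199.4669×60/60 = 199.4669 rpm, dir flips to +; running = +199.4669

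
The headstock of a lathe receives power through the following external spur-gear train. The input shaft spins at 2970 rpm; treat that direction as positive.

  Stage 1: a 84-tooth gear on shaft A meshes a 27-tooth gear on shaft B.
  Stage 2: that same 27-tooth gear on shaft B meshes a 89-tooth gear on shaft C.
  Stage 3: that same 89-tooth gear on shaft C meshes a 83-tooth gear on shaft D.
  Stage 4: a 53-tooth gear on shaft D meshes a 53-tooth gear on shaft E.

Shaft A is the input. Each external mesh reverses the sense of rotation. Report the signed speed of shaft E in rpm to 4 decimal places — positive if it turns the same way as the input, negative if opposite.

+3005.7831 rpm (same as input, |ω| = 3005.7831 rpm)

Stage 1 [84T→27T]: ω = 2970.0000×84/27 = 9240.0000 rpm, dir flips to −; running = −9240.0000
Stage 2 [27T→89T]: ω = 9240.0000×27/89 = 2803.1461 rpm, dir flips to +; running = +2803.1461
Stage 3 [89T→83T]: ω = 2803.1461×89/83 = 3005.7831 rpm, dir flips to −; running = −3005.7831
Stage 4 [53T→53T]: ω = 3005.7831×53/53 = 3005.7831 rpm, dir flips to +; running = +3005.7831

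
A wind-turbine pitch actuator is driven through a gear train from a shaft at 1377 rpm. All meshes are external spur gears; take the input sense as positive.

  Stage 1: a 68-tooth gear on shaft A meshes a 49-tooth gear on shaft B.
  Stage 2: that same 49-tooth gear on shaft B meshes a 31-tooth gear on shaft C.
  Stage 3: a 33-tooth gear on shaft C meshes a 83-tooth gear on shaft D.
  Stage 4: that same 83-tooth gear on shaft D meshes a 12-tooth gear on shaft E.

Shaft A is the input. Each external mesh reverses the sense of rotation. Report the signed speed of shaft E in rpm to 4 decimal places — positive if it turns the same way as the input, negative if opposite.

Stage 1 [68T→49T]: ω = 1377.0000×68/49 = 1910.9388 rpm, dir flips to −; running = −1910.9388
Stage 2 [49T→31T]: ω = 1910.9388×49/31 = 3020.5161 rpm, dir flips to +; running = +3020.5161
Stage 3 [33T→83T]: ω = 3020.5161×33/83 = 1200.9281 rpm, dir flips to −; running = −1200.9281
Stage 4 [83T→12T]: ω = 1200.9281×83/12 = 8306.4194 rpm, dir flips to +; running = +8306.4194

+8306.4194 rpm (same as input, |ω| = 8306.4194 rpm)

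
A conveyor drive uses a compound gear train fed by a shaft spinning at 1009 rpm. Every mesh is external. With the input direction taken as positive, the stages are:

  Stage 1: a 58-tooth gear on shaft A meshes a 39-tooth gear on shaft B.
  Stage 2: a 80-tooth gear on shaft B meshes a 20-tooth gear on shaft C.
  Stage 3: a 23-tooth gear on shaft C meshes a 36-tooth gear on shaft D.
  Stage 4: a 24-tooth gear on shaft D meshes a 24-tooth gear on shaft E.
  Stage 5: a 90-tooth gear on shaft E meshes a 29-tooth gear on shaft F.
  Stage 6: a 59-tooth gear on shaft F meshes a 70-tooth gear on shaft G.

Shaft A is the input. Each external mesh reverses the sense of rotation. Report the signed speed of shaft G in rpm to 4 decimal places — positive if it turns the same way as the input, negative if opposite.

+10030.8645 rpm (same as input, |ω| = 10030.8645 rpm)

Stage 1 [58T→39T]: ω = 1009.0000×58/39 = 1500.5641 rpm, dir flips to −; running = −1500.5641
Stage 2 [80T→20T]: ω = 1500.5641×80/20 = 6002.2564 rpm, dir flips to +; running = +6002.2564
Stage 3 [23T→36T]: ω = 6002.2564×23/36 = 3834.7749 rpm, dir flips to −; running = −3834.7749
Stage 4 [24T→24T]: ω = 3834.7749×24/24 = 3834.7749 rpm, dir flips to +; running = +3834.7749
Stage 5 [90T→29T]: ω = 3834.7749×90/29 = 11901.0256 rpm, dir flips to −; running = −11901.0256
Stage 6 [59T→70T]: ω = 11901.0256×59/70 = 10030.8645 rpm, dir flips to +; running = +10030.8645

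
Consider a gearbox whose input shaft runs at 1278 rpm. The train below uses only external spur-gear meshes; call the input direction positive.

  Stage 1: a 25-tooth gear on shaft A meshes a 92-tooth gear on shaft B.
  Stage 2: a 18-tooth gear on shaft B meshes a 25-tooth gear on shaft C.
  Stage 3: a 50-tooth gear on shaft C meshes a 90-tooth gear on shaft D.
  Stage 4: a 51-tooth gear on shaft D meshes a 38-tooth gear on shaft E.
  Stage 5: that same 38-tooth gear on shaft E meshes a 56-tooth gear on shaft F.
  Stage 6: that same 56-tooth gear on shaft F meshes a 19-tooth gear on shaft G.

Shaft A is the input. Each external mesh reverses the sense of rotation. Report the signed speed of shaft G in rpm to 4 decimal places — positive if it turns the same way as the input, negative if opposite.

+372.8719 rpm (same as input, |ω| = 372.8719 rpm)

Stage 1 [25T→92T]: ω = 1278.0000×25/92 = 347.2826 rpm, dir flips to −; running = −347.2826
Stage 2 [18T→25T]: ω = 347.2826×18/25 = 250.0435 rpm, dir flips to +; running = +250.0435
Stage 3 [50T→90T]: ω = 250.0435×50/90 = 138.9130 rpm, dir flips to −; running = −138.9130
Stage 4 [51T→38T]: ω = 138.9130×51/38 = 186.4359 rpm, dir flips to +; running = +186.4359
Stage 5 [38T→56T]: ω = 186.4359×38/56 = 126.5101 rpm, dir flips to −; running = −126.5101
Stage 6 [56T→19T]: ω = 126.5101×56/19 = 372.8719 rpm, dir flips to +; running = +372.8719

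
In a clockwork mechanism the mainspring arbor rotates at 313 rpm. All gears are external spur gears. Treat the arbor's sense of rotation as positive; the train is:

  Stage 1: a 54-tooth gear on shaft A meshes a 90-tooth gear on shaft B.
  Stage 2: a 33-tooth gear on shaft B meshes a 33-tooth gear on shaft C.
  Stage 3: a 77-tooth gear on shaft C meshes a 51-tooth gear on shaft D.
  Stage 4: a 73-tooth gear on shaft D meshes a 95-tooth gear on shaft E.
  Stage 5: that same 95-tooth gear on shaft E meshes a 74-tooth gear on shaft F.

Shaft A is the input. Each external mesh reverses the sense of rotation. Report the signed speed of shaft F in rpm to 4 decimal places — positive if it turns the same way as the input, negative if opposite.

Stage 1 [54T→90T]: ω = 313.0000×54/90 = 187.8000 rpm, dir flips to −; running = −187.8000
Stage 2 [33T→33T]: ω = 187.8000×33/33 = 187.8000 rpm, dir flips to +; running = +187.8000
Stage 3 [77T→51T]: ω = 187.8000×77/51 = 283.5412 rpm, dir flips to −; running = −283.5412
Stage 4 [73T→95T]: ω = 283.5412×73/95 = 217.8790 rpm, dir flips to +; running = +217.8790
Stage 5 [95T→74T]: ω = 217.8790×95/74 = 279.7095 rpm, dir flips to −; running = −279.7095

-279.7095 rpm (opposite to input, |ω| = 279.7095 rpm)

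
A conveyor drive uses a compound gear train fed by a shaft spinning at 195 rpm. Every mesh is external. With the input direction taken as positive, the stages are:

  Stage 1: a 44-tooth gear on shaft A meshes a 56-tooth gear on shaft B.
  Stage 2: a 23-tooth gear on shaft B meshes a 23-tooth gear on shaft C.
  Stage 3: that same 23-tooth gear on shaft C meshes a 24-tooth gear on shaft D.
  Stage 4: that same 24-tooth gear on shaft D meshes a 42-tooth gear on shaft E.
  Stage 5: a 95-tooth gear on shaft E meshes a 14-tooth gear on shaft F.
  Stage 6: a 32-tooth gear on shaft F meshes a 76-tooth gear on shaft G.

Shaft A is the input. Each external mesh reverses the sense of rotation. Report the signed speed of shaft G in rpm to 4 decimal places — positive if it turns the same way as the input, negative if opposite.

+239.7230 rpm (same as input, |ω| = 239.7230 rpm)

Stage 1 [44T→56T]: ω = 195.0000×44/56 = 153.2143 rpm, dir flips to −; running = −153.2143
Stage 2 [23T→23T]: ω = 153.2143×23/23 = 153.2143 rpm, dir flips to +; running = +153.2143
Stage 3 [23T→24T]: ω = 153.2143×23/24 = 146.8304 rpm, dir flips to −; running = −146.8304
Stage 4 [24T→42T]: ω = 146.8304×24/42 = 83.9031 rpm, dir flips to +; running = +83.9031
Stage 5 [95T→14T]: ω = 83.9031×95/14 = 569.3422 rpm, dir flips to −; running = −569.3422
Stage 6 [32T→76T]: ω = 569.3422×32/76 = 239.7230 rpm, dir flips to +; running = +239.7230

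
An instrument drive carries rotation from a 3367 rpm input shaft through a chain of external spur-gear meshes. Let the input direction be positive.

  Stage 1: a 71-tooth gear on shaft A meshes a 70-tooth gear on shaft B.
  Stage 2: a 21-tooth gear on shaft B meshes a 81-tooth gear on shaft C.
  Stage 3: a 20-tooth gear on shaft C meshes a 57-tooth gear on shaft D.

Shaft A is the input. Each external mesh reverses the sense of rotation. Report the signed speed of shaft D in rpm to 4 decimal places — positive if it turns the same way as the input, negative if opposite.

Stage 1 [71T→70T]: ω = 3367.0000×71/70 = 3415.1000 rpm, dir flips to −; running = −3415.1000
Stage 2 [21T→81T]: ω = 3415.1000×21/81 = 885.3963 rpm, dir flips to +; running = +885.3963
Stage 3 [20T→57T]: ω = 885.3963×20/57 = 310.6654 rpm, dir flips to −; running = −310.6654

-310.6654 rpm (opposite to input, |ω| = 310.6654 rpm)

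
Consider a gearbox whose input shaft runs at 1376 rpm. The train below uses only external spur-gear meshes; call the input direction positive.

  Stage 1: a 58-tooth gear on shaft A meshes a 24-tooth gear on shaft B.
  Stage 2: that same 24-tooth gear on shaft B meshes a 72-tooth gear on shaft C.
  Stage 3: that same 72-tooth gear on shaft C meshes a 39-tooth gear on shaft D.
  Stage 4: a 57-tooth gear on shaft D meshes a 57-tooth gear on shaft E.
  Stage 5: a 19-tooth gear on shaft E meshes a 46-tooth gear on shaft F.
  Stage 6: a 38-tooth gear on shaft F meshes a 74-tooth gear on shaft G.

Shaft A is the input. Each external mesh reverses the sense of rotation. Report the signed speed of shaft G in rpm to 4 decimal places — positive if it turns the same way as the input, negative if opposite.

+434.0397 rpm (same as input, |ω| = 434.0397 rpm)

Stage 1 [58T→24T]: ω = 1376.0000×58/24 = 3325.3333 rpm, dir flips to −; running = −3325.3333
Stage 2 [24T→72T]: ω = 3325.3333×24/72 = 1108.4444 rpm, dir flips to +; running = +1108.4444
Stage 3 [72T→39T]: ω = 1108.4444×72/39 = 2046.3590 rpm, dir flips to −; running = −2046.3590
Stage 4 [57T→57T]: ω = 2046.3590×57/57 = 2046.3590 rpm, dir flips to +; running = +2046.3590
Stage 5 [19T→46T]: ω = 2046.3590×19/46 = 845.2352 rpm, dir flips to −; running = −845.2352
Stage 6 [38T→74T]: ω = 845.2352×38/74 = 434.0397 rpm, dir flips to +; running = +434.0397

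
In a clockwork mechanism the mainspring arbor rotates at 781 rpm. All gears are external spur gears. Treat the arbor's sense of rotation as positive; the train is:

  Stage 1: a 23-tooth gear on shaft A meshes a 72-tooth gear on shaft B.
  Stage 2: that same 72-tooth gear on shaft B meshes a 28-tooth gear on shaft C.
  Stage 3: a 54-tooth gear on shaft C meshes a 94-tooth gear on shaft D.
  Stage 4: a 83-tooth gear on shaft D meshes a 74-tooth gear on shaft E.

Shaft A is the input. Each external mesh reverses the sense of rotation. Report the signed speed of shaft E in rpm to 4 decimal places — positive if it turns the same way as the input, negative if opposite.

+413.3644 rpm (same as input, |ω| = 413.3644 rpm)

Stage 1 [23T→72T]: ω = 781.0000×23/72 = 249.4861 rpm, dir flips to −; running = −249.4861
Stage 2 [72T→28T]: ω = 249.4861×72/28 = 641.5357 rpm, dir flips to +; running = +641.5357
Stage 3 [54T→94T]: ω = 641.5357×54/94 = 368.5418 rpm, dir flips to −; running = −368.5418
Stage 4 [83T→74T]: ω = 368.5418×83/74 = 413.3644 rpm, dir flips to +; running = +413.3644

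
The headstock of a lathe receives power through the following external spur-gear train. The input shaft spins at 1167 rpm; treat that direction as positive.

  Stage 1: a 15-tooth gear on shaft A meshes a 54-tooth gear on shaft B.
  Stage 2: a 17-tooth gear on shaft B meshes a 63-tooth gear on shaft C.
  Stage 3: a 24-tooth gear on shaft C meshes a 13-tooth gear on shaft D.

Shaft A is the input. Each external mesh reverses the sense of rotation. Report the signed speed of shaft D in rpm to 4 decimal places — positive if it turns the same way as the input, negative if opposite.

-161.4896 rpm (opposite to input, |ω| = 161.4896 rpm)

Stage 1 [15T→54T]: ω = 1167.0000×15/54 = 324.1667 rpm, dir flips to −; running = −324.1667
Stage 2 [17T→63T]: ω = 324.1667×17/63 = 87.4735 rpm, dir flips to +; running = +87.4735
Stage 3 [24T→13T]: ω = 87.4735×24/13 = 161.4896 rpm, dir flips to −; running = −161.4896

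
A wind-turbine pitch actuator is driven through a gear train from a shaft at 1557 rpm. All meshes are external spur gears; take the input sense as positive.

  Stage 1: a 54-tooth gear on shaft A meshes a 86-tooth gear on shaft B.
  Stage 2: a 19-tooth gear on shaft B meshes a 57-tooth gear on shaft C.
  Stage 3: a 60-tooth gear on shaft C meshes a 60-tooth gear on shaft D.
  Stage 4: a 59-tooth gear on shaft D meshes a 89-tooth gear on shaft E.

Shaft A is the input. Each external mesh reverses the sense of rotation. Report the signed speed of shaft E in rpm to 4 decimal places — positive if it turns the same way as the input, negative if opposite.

+216.0353 rpm (same as input, |ω| = 216.0353 rpm)

Stage 1 [54T→86T]: ω = 1557.0000×54/86 = 977.6512 rpm, dir flips to −; running = −977.6512
Stage 2 [19T→57T]: ω = 977.6512×19/57 = 325.8837 rpm, dir flips to +; running = +325.8837
Stage 3 [60T→60T]: ω = 325.8837×60/60 = 325.8837 rpm, dir flips to −; running = −325.8837
Stage 4 [59T→89T]: ω = 325.8837×59/89 = 216.0353 rpm, dir flips to +; running = +216.0353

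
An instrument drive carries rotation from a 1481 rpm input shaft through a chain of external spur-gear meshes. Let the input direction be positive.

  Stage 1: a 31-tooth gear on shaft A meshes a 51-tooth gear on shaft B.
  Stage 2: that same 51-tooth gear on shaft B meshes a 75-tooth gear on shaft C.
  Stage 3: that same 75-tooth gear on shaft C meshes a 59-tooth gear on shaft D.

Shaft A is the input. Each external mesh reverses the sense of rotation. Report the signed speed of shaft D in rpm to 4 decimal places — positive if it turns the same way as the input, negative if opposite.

-778.1525 rpm (opposite to input, |ω| = 778.1525 rpm)

Stage 1 [31T→51T]: ω = 1481.0000×31/51 = 900.2157 rpm, dir flips to −; running = −900.2157
Stage 2 [51T→75T]: ω = 900.2157×51/75 = 612.1467 rpm, dir flips to +; running = +612.1467
Stage 3 [75T→59T]: ω = 612.1467×75/59 = 778.1525 rpm, dir flips to −; running = −778.1525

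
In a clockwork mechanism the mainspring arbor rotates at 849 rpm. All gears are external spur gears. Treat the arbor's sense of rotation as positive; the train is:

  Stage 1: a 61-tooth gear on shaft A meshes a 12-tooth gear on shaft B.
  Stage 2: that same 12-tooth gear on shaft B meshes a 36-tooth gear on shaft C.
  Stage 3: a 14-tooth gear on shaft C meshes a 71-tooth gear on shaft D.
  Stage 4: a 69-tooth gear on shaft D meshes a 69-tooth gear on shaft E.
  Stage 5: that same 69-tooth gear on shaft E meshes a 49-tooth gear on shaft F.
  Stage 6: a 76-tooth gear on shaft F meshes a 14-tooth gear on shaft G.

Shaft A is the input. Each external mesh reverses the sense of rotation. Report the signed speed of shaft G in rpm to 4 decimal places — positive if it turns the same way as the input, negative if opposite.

+2168.4194 rpm (same as input, |ω| = 2168.4194 rpm)

Stage 1 [61T→12T]: ω = 849.0000×61/12 = 4315.7500 rpm, dir flips to −; running = −4315.7500
Stage 2 [12T→36T]: ω = 4315.7500×12/36 = 1438.5833 rpm, dir flips to +; running = +1438.5833
Stage 3 [14T→71T]: ω = 1438.5833×14/71 = 283.6643 rpm, dir flips to −; running = −283.6643
Stage 4 [69T→69T]: ω = 283.6643×69/69 = 283.6643 rpm, dir flips to +; running = +283.6643
Stage 5 [69T→49T]: ω = 283.6643×69/49 = 399.4457 rpm, dir flips to −; running = −399.4457
Stage 6 [76T→14T]: ω = 399.4457×76/14 = 2168.4194 rpm, dir flips to +; running = +2168.4194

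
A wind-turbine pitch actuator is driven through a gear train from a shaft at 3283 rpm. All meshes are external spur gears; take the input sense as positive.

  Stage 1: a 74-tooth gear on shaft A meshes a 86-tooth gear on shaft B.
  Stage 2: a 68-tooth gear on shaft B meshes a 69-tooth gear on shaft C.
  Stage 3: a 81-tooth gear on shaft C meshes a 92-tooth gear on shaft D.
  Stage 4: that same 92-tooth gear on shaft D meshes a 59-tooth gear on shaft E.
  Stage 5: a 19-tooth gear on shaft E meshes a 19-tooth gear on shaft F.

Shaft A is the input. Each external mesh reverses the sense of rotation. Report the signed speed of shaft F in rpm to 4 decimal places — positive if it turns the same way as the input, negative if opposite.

Stage 1 [74T→86T]: ω = 3283.0000×74/86 = 2824.9070 rpm, dir flips to −; running = −2824.9070
Stage 2 [68T→69T]: ω = 2824.9070×68/69 = 2783.9663 rpm, dir flips to +; running = +2783.9663
Stage 3 [81T→92T]: ω = 2783.9663×81/92 = 2451.1008 rpm, dir flips to −; running = −2451.1008
Stage 4 [92T→59T]: ω = 2451.1008×92/59 = 3822.0554 rpm, dir flips to +; running = +3822.0554
Stage 5 [19T→19T]: ω = 3822.0554×19/19 = 3822.0554 rpm, dir flips to −; running = −3822.0554

-3822.0554 rpm (opposite to input, |ω| = 3822.0554 rpm)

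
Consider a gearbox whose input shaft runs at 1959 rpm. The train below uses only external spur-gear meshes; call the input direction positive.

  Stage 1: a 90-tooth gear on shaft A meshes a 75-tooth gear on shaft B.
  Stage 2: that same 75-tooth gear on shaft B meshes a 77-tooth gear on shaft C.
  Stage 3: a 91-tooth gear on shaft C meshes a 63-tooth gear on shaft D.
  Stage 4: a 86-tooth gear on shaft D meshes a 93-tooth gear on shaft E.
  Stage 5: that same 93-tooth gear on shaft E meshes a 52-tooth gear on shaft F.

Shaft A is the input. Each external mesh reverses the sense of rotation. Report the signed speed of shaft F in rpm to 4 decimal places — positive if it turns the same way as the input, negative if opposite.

-5469.9351 rpm (opposite to input, |ω| = 5469.9351 rpm)

Stage 1 [90T→75T]: ω = 1959.0000×90/75 = 2350.8000 rpm, dir flips to −; running = −2350.8000
Stage 2 [75T→77T]: ω = 2350.8000×75/77 = 2289.7403 rpm, dir flips to +; running = +2289.7403
Stage 3 [91T→63T]: ω = 2289.7403×91/63 = 3307.4026 rpm, dir flips to −; running = −3307.4026
Stage 4 [86T→93T]: ω = 3307.4026×86/93 = 3058.4583 rpm, dir flips to +; running = +3058.4583
Stage 5 [93T→52T]: ω = 3058.4583×93/52 = 5469.9351 rpm, dir flips to −; running = −5469.9351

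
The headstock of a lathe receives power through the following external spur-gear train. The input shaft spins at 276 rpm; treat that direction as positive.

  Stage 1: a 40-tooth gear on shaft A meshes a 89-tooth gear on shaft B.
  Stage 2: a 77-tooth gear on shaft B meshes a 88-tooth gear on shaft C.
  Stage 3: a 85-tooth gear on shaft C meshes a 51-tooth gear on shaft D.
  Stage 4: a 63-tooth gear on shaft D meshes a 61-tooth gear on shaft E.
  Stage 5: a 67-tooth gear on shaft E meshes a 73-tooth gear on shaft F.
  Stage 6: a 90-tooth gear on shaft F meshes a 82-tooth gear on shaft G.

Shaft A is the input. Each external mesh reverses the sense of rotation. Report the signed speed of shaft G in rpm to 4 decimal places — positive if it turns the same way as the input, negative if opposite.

+188.2033 rpm (same as input, |ω| = 188.2033 rpm)

Stage 1 [40T→89T]: ω = 276.0000×40/89 = 124.0449 rpm, dir flips to −; running = −124.0449
Stage 2 [77T→88T]: ω = 124.0449×77/88 = 108.5393 rpm, dir flips to +; running = +108.5393
Stage 3 [85T→51T]: ω = 108.5393×85/51 = 180.8989 rpm, dir flips to −; running = −180.8989
Stage 4 [63T→61T]: ω = 180.8989×63/61 = 186.8300 rpm, dir flips to +; running = +186.8300
Stage 5 [67T→73T]: ω = 186.8300×67/73 = 171.4741 rpm, dir flips to −; running = −171.4741
Stage 6 [90T→82T]: ω = 171.4741×90/82 = 188.2033 rpm, dir flips to +; running = +188.2033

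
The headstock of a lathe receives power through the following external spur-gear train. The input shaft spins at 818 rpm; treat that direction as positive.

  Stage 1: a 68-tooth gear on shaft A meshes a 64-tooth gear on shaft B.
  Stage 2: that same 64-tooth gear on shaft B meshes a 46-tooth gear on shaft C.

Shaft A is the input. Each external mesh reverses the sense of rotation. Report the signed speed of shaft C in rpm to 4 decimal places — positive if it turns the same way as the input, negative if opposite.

+1209.2174 rpm (same as input, |ω| = 1209.2174 rpm)

Stage 1 [68T→64T]: ω = 818.0000×68/64 = 869.1250 rpm, dir flips to −; running = −869.1250
Stage 2 [64T→46T]: ω = 869.1250×64/46 = 1209.2174 rpm, dir flips to +; running = +1209.2174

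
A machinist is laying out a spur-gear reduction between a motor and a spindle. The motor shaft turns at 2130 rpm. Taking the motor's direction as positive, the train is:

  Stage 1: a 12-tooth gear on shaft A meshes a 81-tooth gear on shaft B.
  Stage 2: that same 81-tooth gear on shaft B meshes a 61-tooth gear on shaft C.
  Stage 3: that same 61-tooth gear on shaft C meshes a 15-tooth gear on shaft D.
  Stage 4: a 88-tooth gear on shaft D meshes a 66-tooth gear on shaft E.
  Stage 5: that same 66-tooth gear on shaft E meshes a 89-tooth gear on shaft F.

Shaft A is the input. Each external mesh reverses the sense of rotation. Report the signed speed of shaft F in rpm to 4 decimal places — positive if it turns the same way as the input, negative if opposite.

-1684.8539 rpm (opposite to input, |ω| = 1684.8539 rpm)

Stage 1 [12T→81T]: ω = 2130.0000×12/81 = 315.5556 rpm, dir flips to −; running = −315.5556
Stage 2 [81T→61T]: ω = 315.5556×81/61 = 419.0164 rpm, dir flips to +; running = +419.0164
Stage 3 [61T→15T]: ω = 419.0164×61/15 = 1704.0000 rpm, dir flips to −; running = −1704.0000
Stage 4 [88T→66T]: ω = 1704.0000×88/66 = 2272.0000 rpm, dir flips to +; running = +2272.0000
Stage 5 [66T→89T]: ω = 2272.0000×66/89 = 1684.8539 rpm, dir flips to −; running = −1684.8539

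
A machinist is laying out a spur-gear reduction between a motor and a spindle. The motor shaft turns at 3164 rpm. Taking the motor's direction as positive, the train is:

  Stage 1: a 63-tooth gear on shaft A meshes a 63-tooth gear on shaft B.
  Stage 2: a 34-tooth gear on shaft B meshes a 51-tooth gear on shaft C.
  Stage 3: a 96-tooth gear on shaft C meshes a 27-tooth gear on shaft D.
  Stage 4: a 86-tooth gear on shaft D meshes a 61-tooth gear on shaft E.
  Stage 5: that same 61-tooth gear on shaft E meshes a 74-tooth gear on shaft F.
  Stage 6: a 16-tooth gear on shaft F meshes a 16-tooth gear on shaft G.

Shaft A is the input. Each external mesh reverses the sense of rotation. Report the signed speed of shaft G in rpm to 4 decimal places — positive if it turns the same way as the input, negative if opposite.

Stage 1 [63T→63T]: ω = 3164.0000×63/63 = 3164.0000 rpm, dir flips to −; running = −3164.0000
Stage 2 [34T→51T]: ω = 3164.0000×34/51 = 2109.3333 rpm, dir flips to +; running = +2109.3333
Stage 3 [96T→27T]: ω = 2109.3333×96/27 = 7499.8519 rpm, dir flips to −; running = −7499.8519
Stage 4 [86T→61T]: ω = 7499.8519×86/61 = 10573.5616 rpm, dir flips to +; running = +10573.5616
Stage 5 [61T→74T]: ω = 10573.5616×61/74 = 8716.0440 rpm, dir flips to −; running = −8716.0440
Stage 6 [16T→16T]: ω = 8716.0440×16/16 = 8716.0440 rpm, dir flips to +; running = +8716.0440

+8716.0440 rpm (same as input, |ω| = 8716.0440 rpm)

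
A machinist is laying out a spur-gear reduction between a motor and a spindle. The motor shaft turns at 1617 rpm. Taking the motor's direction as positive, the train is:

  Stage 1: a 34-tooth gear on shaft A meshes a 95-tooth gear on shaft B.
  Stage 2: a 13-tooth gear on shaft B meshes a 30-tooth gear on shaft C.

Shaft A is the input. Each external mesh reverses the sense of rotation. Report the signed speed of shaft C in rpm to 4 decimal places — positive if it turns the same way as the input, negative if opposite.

+250.7768 rpm (same as input, |ω| = 250.7768 rpm)

Stage 1 [34T→95T]: ω = 1617.0000×34/95 = 578.7158 rpm, dir flips to −; running = −578.7158
Stage 2 [13T→30T]: ω = 578.7158×13/30 = 250.7768 rpm, dir flips to +; running = +250.7768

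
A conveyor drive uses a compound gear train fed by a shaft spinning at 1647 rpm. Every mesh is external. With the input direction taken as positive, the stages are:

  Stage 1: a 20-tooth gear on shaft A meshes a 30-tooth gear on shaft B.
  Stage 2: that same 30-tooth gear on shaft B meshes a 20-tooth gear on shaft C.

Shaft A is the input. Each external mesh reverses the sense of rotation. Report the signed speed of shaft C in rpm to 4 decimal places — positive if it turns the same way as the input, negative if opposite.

+1647.0000 rpm (same as input, |ω| = 1647.0000 rpm)

Stage 1 [20T→30T]: ω = 1647.0000×20/30 = 1098.0000 rpm, dir flips to −; running = −1098.0000
Stage 2 [30T→20T]: ω = 1098.0000×30/20 = 1647.0000 rpm, dir flips to +; running = +1647.0000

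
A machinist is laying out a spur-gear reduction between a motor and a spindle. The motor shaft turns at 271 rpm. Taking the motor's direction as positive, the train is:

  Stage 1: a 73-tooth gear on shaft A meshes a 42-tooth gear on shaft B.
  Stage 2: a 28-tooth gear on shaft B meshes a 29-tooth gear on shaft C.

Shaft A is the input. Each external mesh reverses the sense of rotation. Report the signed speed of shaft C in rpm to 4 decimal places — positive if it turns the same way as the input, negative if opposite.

Stage 1 [73T→42T]: ω = 271.0000×73/42 = 471.0238 rpm, dir flips to −; running = −471.0238
Stage 2 [28T→29T]: ω = 471.0238×28/29 = 454.7816 rpm, dir flips to +; running = +454.7816

+454.7816 rpm (same as input, |ω| = 454.7816 rpm)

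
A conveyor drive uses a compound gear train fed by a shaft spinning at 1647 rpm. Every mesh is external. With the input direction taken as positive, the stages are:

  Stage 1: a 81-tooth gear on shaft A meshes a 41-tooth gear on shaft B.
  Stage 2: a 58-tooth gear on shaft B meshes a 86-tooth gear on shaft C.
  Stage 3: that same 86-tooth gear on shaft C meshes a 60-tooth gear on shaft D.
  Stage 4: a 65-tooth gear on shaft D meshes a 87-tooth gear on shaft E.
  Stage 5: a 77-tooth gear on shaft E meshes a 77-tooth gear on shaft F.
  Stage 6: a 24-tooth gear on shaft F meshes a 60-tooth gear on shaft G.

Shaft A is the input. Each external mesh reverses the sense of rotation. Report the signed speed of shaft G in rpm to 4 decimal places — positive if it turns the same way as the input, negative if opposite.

Stage 1 [81T→41T]: ω = 1647.0000×81/41 = 3253.8293 rpm, dir flips to −; running = −3253.8293
Stage 2 [58T→86T]: ω = 3253.8293×58/86 = 2194.4430 rpm, dir flips to +; running = +2194.4430
Stage 3 [86T→60T]: ω = 2194.4430×86/60 = 3145.3683 rpm, dir flips to −; running = −3145.3683
Stage 4 [65T→87T]: ω = 3145.3683×65/87 = 2349.9878 rpm, dir flips to +; running = +2349.9878
Stage 5 [77T→77T]: ω = 2349.9878×77/77 = 2349.9878 rpm, dir flips to −; running = −2349.9878
Stage 6 [24T→60T]: ω = 2349.9878×24/60 = 939.9951 rpm, dir flips to +; running = +939.9951

+939.9951 rpm (same as input, |ω| = 939.9951 rpm)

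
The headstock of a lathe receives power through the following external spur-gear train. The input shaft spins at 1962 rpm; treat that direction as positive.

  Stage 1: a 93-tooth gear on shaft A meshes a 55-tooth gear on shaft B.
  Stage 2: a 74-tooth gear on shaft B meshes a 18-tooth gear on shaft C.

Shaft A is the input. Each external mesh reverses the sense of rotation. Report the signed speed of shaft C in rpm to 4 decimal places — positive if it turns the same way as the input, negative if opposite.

Stage 1 [93T→55T]: ω = 1962.0000×93/55 = 3317.5636 rpm, dir flips to −; running = −3317.5636
Stage 2 [74T→18T]: ω = 3317.5636×74/18 = 13638.8727 rpm, dir flips to +; running = +13638.8727

+13638.8727 rpm (same as input, |ω| = 13638.8727 rpm)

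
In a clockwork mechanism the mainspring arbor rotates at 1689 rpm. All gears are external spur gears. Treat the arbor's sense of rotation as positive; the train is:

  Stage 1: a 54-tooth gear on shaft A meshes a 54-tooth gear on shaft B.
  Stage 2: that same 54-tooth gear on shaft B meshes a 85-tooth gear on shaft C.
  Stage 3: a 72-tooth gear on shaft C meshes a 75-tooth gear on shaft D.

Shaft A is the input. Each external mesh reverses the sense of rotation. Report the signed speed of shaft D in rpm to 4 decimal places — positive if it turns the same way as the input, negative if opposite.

-1030.0913 rpm (opposite to input, |ω| = 1030.0913 rpm)

Stage 1 [54T→54T]: ω = 1689.0000×54/54 = 1689.0000 rpm, dir flips to −; running = −1689.0000
Stage 2 [54T→85T]: ω = 1689.0000×54/85 = 1073.0118 rpm, dir flips to +; running = +1073.0118
Stage 3 [72T→75T]: ω = 1073.0118×72/75 = 1030.0913 rpm, dir flips to −; running = −1030.0913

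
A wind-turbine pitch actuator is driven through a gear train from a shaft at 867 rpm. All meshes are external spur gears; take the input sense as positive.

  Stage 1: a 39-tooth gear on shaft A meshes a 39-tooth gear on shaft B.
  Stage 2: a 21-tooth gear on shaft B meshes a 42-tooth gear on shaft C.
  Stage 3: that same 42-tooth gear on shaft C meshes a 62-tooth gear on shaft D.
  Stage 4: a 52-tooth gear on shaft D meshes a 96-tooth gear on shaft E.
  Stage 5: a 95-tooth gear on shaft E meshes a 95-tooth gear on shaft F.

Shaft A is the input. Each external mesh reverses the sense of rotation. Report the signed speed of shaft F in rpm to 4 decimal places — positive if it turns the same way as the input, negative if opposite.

-159.0665 rpm (opposite to input, |ω| = 159.0665 rpm)

Stage 1 [39T→39T]: ω = 867.0000×39/39 = 867.0000 rpm, dir flips to −; running = −867.0000
Stage 2 [21T→42T]: ω = 867.0000×21/42 = 433.5000 rpm, dir flips to +; running = +433.5000
Stage 3 [42T→62T]: ω = 433.5000×42/62 = 293.6613 rpm, dir flips to −; running = −293.6613
Stage 4 [52T→96T]: ω = 293.6613×52/96 = 159.0665 rpm, dir flips to +; running = +159.0665
Stage 5 [95T→95T]: ω = 159.0665×95/95 = 159.0665 rpm, dir flips to −; running = −159.0665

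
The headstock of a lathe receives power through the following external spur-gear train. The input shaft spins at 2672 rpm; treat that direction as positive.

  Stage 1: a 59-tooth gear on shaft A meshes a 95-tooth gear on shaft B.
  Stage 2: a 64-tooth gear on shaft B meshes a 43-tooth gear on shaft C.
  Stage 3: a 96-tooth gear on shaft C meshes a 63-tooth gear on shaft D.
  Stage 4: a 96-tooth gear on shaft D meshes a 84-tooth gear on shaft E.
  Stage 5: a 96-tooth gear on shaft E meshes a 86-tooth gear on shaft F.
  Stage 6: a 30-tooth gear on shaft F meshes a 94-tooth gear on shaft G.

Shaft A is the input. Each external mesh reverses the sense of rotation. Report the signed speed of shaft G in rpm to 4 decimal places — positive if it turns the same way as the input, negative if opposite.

Stage 1 [59T→95T]: ω = 2672.0000×59/95 = 1659.4526 rpm, dir flips to −; running = −1659.4526
Stage 2 [64T→43T]: ω = 1659.4526×64/43 = 2469.8830 rpm, dir flips to +; running = +2469.8830
Stage 3 [96T→63T]: ω = 2469.8830×96/63 = 3763.6312 rpm, dir flips to −; running = −3763.6312
Stage 4 [96T→84T]: ω = 3763.6312×96/84 = 4301.2928 rpm, dir flips to +; running = +4301.2928
Stage 5 [96T→86T]: ω = 4301.2928×96/86 = 4801.4431 rpm, dir flips to −; running = −4801.4431
Stage 6 [30T→94T]: ω = 4801.4431×30/94 = 1532.3755 rpm, dir flips to +; running = +1532.3755

+1532.3755 rpm (same as input, |ω| = 1532.3755 rpm)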